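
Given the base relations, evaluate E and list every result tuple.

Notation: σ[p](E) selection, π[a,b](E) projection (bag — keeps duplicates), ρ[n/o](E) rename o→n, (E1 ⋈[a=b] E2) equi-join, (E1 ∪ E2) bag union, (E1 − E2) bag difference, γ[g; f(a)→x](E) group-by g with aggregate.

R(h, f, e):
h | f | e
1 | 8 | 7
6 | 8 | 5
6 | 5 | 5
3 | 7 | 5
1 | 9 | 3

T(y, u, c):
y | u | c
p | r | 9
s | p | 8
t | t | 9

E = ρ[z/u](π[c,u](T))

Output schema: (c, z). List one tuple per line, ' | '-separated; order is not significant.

Subexpression sizes:
  T → 3
  π[c,u](T) → 3
  ρ[z/u](π[c,u](T)) → 3

== RESULT ==
c | z
8 | p
9 | r
9 | t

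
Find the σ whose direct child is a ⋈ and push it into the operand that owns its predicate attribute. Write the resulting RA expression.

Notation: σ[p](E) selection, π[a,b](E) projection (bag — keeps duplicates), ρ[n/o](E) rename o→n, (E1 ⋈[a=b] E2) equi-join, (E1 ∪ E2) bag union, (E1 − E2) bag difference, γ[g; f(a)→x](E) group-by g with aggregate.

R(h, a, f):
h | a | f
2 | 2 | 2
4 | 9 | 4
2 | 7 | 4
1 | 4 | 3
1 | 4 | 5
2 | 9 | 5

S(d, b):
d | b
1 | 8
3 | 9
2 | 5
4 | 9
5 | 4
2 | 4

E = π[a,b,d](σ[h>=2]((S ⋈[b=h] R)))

σ filters on h, owned by the right side.
E' = π[a,b,d]((S ⋈[b=h] σ[h>=2](R)))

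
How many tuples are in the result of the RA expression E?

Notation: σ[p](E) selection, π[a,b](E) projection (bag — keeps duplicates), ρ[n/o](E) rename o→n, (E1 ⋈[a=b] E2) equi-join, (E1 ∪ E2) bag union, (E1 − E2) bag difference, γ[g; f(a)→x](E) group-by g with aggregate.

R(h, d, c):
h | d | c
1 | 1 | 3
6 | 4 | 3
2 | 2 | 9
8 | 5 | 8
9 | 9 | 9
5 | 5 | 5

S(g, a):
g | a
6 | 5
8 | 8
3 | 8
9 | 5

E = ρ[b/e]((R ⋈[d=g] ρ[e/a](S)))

Subexpression sizes:
  R → 6
  S → 4
  ρ[e/a](S) → 4
  (R ⋈[d=g] ρ[e/a](S)) → 1
  ρ[b/e]((R ⋈[d=g] ρ[e/a](S))) → 1

|E| = 1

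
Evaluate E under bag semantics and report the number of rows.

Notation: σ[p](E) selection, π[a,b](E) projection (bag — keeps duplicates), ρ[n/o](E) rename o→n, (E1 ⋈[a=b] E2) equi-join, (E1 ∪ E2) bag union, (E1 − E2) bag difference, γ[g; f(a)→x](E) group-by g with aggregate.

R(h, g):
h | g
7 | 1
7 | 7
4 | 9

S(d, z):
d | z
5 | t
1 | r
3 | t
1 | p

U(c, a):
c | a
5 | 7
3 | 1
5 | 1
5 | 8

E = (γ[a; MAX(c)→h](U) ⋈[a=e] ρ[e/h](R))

Row counts bottom-up:
  U → 4
  γ[a; MAX(c)→h](U) → 3
  R → 3
  ρ[e/h](R) → 3
  (γ[a; MAX(c)→h](U) ⋈[a=e] ρ[e/h](R)) → 2

|E| = 2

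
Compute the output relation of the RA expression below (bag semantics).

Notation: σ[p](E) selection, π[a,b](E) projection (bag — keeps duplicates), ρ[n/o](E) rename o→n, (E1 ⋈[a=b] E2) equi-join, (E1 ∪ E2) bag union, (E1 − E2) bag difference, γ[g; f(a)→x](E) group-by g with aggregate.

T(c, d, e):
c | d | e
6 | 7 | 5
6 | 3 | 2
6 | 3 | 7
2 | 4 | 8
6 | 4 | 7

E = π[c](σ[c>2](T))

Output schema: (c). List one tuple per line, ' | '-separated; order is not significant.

Stepwise |·|:
  T → 5
  σ[c>2](T) → 4
  π[c](σ[c>2](T)) → 4

== RESULT ==
c
6
6
6
6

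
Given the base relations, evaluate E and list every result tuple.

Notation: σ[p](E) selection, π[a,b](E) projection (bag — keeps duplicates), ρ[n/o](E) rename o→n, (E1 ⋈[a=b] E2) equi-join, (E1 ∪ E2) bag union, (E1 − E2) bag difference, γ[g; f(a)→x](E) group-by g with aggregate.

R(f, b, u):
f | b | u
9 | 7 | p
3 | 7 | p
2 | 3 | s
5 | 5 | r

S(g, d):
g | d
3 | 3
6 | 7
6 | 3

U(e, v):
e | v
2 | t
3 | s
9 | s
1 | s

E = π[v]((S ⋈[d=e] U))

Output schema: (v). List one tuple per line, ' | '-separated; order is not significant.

Per-node cardinality:
  S → 3
  U → 4
  (S ⋈[d=e] U) → 2
  π[v]((S ⋈[d=e] U)) → 2

== RESULT ==
v
s
s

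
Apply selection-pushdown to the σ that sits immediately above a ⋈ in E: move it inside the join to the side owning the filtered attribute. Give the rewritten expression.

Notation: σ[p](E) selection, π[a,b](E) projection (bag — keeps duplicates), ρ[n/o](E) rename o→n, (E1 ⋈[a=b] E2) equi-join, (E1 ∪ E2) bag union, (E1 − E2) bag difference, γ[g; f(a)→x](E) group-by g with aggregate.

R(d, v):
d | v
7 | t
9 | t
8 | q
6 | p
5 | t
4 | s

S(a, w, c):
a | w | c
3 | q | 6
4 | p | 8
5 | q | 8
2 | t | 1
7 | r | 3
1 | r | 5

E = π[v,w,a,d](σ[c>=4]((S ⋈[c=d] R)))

σ filters on c, owned by the left side.
E' = π[v,w,a,d]((σ[c>=4](S) ⋈[c=d] R))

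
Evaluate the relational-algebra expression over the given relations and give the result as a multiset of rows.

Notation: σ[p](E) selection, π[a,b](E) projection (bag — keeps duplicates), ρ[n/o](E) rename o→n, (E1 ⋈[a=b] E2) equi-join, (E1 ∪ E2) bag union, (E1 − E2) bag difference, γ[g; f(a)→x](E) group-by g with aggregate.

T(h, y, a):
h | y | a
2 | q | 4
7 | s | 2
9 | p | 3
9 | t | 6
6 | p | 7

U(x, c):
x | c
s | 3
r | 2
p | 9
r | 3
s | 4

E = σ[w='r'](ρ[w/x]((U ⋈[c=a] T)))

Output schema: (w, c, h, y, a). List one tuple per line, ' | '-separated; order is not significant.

Stepwise |·|:
  U → 5
  T → 5
  (U ⋈[c=a] T) → 4
  ρ[w/x]((U ⋈[c=a] T)) → 4
  σ[w='r'](ρ[w/x]((U ⋈[c=a] T))) → 2

== RESULT ==
w | c | h | y | a
r | 2 | 7 | s | 2
r | 3 | 9 | p | 3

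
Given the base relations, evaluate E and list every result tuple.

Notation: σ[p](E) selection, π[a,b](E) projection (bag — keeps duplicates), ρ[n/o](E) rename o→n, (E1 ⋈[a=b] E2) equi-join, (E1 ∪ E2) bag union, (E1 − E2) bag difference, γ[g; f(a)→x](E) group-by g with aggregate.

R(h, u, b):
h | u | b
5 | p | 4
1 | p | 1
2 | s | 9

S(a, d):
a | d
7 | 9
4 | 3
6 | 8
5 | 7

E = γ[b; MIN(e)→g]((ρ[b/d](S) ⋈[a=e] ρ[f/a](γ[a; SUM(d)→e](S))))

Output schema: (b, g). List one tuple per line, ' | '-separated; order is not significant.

Per-node cardinality:
  S → 4
  ρ[b/d](S) → 4
  S → 4
  γ[a; SUM(d)→e](S) → 4
  ρ[f/a](γ[a; SUM(d)→e](S)) → 4
  (ρ[b/d](S) ⋈[a=e] ρ[f/a](γ[a; SUM(d)→e](S))) → 1
  γ[b; MIN(e)→g]((ρ[b/d](S) ⋈[a=e] ρ[f/a](γ[a; SUM(d)→e](S)))) → 1

== RESULT ==
b | g
9 | 7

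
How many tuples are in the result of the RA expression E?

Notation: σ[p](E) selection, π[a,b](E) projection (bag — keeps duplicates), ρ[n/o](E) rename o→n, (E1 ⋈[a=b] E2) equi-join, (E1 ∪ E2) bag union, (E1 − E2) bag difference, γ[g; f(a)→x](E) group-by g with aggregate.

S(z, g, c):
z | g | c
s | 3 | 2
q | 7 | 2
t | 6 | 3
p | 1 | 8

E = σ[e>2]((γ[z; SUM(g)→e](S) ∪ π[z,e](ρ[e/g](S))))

Per-node cardinality:
  S → 4
  γ[z; SUM(g)→e](S) → 4
  S → 4
  ρ[e/g](S) → 4
  π[z,e](ρ[e/g](S)) → 4
  (γ[z; SUM(g)→e](S) ∪ π[z,e](ρ[e/g](S))) → 8
  σ[e>2]((γ[z; SUM(g)→e](S) ∪ π[z,e](ρ[e/g](S)))) → 6

|E| = 6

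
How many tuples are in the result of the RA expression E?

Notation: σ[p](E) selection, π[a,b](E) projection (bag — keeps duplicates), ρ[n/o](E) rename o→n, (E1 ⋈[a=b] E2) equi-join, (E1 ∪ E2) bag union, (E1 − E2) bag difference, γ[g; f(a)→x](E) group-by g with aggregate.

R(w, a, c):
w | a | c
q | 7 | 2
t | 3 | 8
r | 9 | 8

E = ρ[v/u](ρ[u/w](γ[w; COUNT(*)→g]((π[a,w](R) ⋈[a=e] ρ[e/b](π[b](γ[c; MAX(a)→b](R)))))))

Subexpression sizes:
  R → 3
  π[a,w](R) → 3
  R → 3
  γ[c; MAX(a)→b](R) → 2
  π[b](γ[c; MAX(a)→b](R)) → 2
  ρ[e/b](π[b](γ[c; MAX(a)→b](R))) → 2
  (π[a,w](R) ⋈[a=e] ρ[e/b](π[b](γ[c; MAX(a)→b](R)))) → 2
  γ[w; COUNT(*)→g]((π[a,w](R) ⋈[a=e] ρ[e/b](π[b](γ[c; MAX(a)→b](R))))) → 2
  ρ[u/w](γ[w; COUNT(*)→g]((π[a,w](R) ⋈[a=e] ρ[e/b](π[b](γ[c; MAX(a)→b](R)))))) → 2
  ρ[v/u](ρ[u/w](γ[w; COUNT(*)→g]((π[a,w](R) ⋈[a=e] ρ[e/b](π[b](γ[c; MAX(a)→b](R))))))) → 2

|E| = 2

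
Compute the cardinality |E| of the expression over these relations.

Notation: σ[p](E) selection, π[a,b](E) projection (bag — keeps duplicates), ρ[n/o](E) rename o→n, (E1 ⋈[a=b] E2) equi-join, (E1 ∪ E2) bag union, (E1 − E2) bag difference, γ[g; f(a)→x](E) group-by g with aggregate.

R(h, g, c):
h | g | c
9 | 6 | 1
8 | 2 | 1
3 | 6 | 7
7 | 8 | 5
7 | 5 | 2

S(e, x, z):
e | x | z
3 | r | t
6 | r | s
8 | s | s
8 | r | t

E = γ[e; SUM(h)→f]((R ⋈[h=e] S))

Stepwise |·|:
  R → 5
  S → 4
  (R ⋈[h=e] S) → 3
  γ[e; SUM(h)→f]((R ⋈[h=e] S)) → 2

|E| = 2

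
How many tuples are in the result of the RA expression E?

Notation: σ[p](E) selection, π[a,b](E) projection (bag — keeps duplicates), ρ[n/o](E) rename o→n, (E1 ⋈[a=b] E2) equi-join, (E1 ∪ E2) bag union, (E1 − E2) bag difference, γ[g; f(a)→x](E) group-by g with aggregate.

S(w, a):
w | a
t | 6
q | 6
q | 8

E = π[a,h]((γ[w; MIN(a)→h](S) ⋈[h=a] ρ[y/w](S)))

Stepwise |·|:
  S → 3
  γ[w; MIN(a)→h](S) → 2
  S → 3
  ρ[y/w](S) → 3
  (γ[w; MIN(a)→h](S) ⋈[h=a] ρ[y/w](S)) → 4
  π[a,h]((γ[w; MIN(a)→h](S) ⋈[h=a] ρ[y/w](S))) → 4

|E| = 4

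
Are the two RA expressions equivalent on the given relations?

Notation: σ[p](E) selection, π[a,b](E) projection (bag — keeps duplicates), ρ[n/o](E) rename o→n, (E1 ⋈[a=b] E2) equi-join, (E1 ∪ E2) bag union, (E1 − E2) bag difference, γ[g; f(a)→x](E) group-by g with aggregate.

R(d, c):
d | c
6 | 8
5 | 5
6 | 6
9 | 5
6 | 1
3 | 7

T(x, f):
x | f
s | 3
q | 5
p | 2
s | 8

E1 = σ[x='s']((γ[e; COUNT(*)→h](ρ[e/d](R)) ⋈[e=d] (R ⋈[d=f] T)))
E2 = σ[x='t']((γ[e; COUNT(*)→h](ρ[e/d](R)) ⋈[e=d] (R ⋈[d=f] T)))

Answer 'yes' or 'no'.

E1 stepwise |·|:
  R → 6
  ρ[e/d](R) → 6
  γ[e; COUNT(*)→h](ρ[e/d](R)) → 4
  R → 6
  T → 4
  (R ⋈[d=f] T) → 2
  (γ[e; COUNT(*)→h](ρ[e/d](R)) ⋈[e=d] (R ⋈[d=f] T)) → 2
  σ[x='s']((γ[e; COUNT(*)→h](ρ[e/d](R)) ⋈[e=d] (R ⋈[d=f] T))) → 1
E2 stepwise |·|:
  R → 6
  ρ[e/d](R) → 6
  γ[e; COUNT(*)→h](ρ[e/d](R)) → 4
  R → 6
  T → 4
  (R ⋈[d=f] T) → 2
  (γ[e; COUNT(*)→h](ρ[e/d](R)) ⋈[e=d] (R ⋈[d=f] T)) → 2
  σ[x='t']((γ[e; COUNT(*)→h](ρ[e/d](R)) ⋈[e=d] (R ⋈[d=f] T))) → 0

E1 result:
e | h | d | c | x | f
3 | 1 | 3 | 7 | s | 3
E2 result:
e | h | d | c | x | f
(0 rows)
Witness: (3, 1, 3, 7, 's', 3) appears 1× in E1 but 0× in E2.

no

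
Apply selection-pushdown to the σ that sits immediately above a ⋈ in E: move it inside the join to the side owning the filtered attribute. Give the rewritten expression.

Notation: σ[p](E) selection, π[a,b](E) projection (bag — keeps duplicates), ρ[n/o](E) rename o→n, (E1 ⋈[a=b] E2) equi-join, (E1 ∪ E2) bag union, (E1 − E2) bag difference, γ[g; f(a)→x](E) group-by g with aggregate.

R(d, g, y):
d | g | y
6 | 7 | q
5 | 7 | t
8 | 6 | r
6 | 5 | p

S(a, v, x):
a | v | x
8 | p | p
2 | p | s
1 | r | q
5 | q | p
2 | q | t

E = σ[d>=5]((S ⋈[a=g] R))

σ filters on d, owned by the right side.
E' = (S ⋈[a=g] σ[d>=5](R))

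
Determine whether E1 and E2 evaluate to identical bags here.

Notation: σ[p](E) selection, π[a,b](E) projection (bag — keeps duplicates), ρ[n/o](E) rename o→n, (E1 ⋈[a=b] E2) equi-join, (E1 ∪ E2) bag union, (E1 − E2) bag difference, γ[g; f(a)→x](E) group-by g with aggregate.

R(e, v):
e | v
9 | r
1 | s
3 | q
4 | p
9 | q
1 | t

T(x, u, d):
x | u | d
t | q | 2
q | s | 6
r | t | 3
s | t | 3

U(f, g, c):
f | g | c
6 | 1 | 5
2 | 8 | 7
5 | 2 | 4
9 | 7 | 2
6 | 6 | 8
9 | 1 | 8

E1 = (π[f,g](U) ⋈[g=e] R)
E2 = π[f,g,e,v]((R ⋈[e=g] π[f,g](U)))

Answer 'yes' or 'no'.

E1 row counts bottom-up:
  U → 6
  π[f,g](U) → 6
  R → 6
  (π[f,g](U) ⋈[g=e] R) → 4
E2 row counts bottom-up:
  R → 6
  U → 6
  π[f,g](U) → 6
  (R ⋈[e=g] π[f,g](U)) → 4
  π[f,g,e,v]((R ⋈[e=g] π[f,g](U))) → 4

E1 and E2 produce the same multiset:
f | g | e | v
6 | 1 | 1 | s
6 | 1 | 1 | t
9 | 1 | 1 | s
9 | 1 | 1 | t

yes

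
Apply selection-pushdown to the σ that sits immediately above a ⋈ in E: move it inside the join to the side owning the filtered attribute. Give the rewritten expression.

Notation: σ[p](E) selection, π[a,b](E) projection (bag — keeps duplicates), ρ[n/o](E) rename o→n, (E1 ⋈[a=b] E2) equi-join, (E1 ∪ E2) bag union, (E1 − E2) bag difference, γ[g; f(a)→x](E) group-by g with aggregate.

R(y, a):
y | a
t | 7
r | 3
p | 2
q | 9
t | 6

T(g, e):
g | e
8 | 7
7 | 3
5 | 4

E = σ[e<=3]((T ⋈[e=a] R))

σ filters on e, owned by the left side.
E' = (σ[e<=3](T) ⋈[e=a] R)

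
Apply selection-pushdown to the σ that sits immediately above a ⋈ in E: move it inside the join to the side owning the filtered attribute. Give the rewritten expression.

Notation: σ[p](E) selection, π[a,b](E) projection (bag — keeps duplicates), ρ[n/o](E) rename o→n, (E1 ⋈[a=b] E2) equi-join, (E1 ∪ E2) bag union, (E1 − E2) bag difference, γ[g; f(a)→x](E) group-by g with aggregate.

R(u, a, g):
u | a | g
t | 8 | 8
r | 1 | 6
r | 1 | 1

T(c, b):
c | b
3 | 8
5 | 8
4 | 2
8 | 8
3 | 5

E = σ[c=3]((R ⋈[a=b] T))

σ filters on c, owned by the right side.
E' = (R ⋈[a=b] σ[c=3](T))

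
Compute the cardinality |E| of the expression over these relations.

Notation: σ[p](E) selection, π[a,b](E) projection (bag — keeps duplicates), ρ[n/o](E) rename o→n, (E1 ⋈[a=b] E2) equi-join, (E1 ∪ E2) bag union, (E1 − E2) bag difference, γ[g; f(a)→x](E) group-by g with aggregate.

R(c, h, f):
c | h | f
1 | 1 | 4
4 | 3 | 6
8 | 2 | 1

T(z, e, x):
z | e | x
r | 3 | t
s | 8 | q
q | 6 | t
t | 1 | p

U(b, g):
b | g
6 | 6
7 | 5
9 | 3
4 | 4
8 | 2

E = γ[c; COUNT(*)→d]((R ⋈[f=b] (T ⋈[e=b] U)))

Stepwise |·|:
  R → 3
  T → 4
  U → 5
  (T ⋈[e=b] U) → 2
  (R ⋈[f=b] (T ⋈[e=b] U)) → 1
  γ[c; COUNT(*)→d]((R ⋈[f=b] (T ⋈[e=b] U))) → 1

|E| = 1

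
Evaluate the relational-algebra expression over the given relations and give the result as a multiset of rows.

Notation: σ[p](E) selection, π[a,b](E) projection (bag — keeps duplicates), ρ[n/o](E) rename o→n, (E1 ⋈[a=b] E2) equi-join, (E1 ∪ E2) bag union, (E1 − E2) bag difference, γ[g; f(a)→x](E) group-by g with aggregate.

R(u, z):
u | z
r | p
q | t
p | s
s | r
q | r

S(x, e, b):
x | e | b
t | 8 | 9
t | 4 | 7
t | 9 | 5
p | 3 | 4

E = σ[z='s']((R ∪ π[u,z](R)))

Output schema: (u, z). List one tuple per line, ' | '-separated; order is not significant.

Row counts bottom-up:
  R → 5
  R → 5
  π[u,z](R) → 5
  (R ∪ π[u,z](R)) → 10
  σ[z='s']((R ∪ π[u,z](R))) → 2

== RESULT ==
u | z
p | s
p | s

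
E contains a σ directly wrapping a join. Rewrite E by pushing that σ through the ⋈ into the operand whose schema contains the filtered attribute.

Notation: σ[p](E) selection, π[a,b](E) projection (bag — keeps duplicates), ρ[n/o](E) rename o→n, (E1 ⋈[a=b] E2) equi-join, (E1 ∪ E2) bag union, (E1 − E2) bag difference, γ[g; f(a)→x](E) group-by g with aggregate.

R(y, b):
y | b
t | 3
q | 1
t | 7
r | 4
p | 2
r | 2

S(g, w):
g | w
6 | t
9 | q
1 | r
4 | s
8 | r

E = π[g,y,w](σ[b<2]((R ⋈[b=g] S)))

σ filters on b, owned by the left side.
E' = π[g,y,w]((σ[b<2](R) ⋈[b=g] S))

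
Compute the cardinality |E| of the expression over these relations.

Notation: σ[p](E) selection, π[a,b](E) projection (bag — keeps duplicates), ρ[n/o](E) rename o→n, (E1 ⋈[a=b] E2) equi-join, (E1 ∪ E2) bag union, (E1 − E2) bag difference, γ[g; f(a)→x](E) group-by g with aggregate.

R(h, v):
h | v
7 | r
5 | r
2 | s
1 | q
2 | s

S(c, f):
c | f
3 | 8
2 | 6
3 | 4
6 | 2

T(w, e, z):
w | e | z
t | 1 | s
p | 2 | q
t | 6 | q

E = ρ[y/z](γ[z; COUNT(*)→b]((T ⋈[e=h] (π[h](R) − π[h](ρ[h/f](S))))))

Subexpression sizes:
  T → 3
  R → 5
  π[h](R) → 5
  S → 4
  ρ[h/f](S) → 4
  π[h](ρ[h/f](S)) → 4
  (π[h](R) − π[h](ρ[h/f](S))) → 4
  (T ⋈[e=h] (π[h](R) − π[h](ρ[h/f](S)))) → 2
  γ[z; COUNT(*)→b]((T ⋈[e=h] (π[h](R) − π[h](ρ[h/f](S))))) → 2
  ρ[y/z](γ[z; COUNT(*)→b]((T ⋈[e=h] (π[h](R) − π[h](ρ[h/f](S)))))) → 2

|E| = 2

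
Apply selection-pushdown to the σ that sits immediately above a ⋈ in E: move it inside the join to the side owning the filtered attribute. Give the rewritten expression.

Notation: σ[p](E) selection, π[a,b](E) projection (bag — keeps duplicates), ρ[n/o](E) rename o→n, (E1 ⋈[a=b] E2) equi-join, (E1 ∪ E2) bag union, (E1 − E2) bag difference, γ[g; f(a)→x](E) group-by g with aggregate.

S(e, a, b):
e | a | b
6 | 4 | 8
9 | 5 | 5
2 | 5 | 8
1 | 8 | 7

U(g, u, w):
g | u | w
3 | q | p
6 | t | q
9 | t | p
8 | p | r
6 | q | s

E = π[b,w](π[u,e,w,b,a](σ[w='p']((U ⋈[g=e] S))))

σ filters on w, owned by the left side.
E' = π[b,w](π[u,e,w,b,a]((σ[w='p'](U) ⋈[g=e] S)))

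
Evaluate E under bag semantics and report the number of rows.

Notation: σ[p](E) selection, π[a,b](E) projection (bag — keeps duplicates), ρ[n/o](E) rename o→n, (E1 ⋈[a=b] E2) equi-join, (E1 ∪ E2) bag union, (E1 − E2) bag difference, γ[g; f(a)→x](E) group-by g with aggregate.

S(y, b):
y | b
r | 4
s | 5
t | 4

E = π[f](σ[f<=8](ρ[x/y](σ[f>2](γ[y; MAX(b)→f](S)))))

Subexpression sizes:
  S → 3
  γ[y; MAX(b)→f](S) → 3
  σ[f>2](γ[y; MAX(b)→f](S)) → 3
  ρ[x/y](σ[f>2](γ[y; MAX(b)→f](S))) → 3
  σ[f<=8](ρ[x/y](σ[f>2](γ[y; MAX(b)→f](S)))) → 3
  π[f](σ[f<=8](ρ[x/y](σ[f>2](γ[y; MAX(b)→f](S))))) → 3

|E| = 3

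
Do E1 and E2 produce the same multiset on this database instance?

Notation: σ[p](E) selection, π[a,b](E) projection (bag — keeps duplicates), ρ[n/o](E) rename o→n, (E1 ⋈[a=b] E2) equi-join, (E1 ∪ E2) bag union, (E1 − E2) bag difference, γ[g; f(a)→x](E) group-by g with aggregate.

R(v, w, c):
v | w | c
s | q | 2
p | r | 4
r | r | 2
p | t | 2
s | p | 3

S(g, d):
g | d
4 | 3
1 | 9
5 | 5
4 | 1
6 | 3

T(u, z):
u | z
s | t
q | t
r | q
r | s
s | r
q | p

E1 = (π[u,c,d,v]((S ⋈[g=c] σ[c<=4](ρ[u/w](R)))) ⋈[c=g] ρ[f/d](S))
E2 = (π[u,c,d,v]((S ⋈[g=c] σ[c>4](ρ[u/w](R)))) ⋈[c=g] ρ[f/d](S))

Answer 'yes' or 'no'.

E1 subexpression sizes:
  S → 5
  R → 5
  ρ[u/w](R) → 5
  σ[c<=4](ρ[u/w](R)) → 5
  (S ⋈[g=c] σ[c<=4](ρ[u/w](R))) → 2
  π[u,c,d,v]((S ⋈[g=c] σ[c<=4](ρ[u/w](R)))) → 2
  S → 5
  ρ[f/d](S) → 5
  (π[u,c,d,v]((S ⋈[g=c] σ[c<=4](ρ[u/w](R)))) ⋈[c=g] ρ[f/d](S)) → 4
E2 subexpression sizes:
  S → 5
  R → 5
  ρ[u/w](R) → 5
  σ[c>4](ρ[u/w](R)) → 0
  (S ⋈[g=c] σ[c>4](ρ[u/w](R))) → 0
  π[u,c,d,v]((S ⋈[g=c] σ[c>4](ρ[u/w](R)))) → 0
  S → 5
  ρ[f/d](S) → 5
  (π[u,c,d,v]((S ⋈[g=c] σ[c>4](ρ[u/w](R)))) ⋈[c=g] ρ[f/d](S)) → 0

E1 result:
u | c | d | v | g | f
r | 4 | 1 | p | 4 | 1
r | 4 | 1 | p | 4 | 3
r | 4 | 3 | p | 4 | 1
r | 4 | 3 | p | 4 | 3
E2 result:
u | c | d | v | g | f
(0 rows)
Witness: ('r', 4, 3, 'p', 4, 1) appears 1× in E1 but 0× in E2.

no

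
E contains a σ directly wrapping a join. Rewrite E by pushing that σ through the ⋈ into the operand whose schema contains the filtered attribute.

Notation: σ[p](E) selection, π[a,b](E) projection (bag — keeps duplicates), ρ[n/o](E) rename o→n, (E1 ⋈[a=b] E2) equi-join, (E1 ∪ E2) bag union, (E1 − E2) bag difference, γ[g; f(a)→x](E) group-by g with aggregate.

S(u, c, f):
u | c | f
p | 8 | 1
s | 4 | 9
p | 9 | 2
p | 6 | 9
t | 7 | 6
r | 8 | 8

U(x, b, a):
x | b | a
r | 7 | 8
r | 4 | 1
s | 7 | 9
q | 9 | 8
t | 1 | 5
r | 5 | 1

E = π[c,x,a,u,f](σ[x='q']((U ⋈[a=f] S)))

σ filters on x, owned by the left side.
E' = π[c,x,a,u,f]((σ[x='q'](U) ⋈[a=f] S))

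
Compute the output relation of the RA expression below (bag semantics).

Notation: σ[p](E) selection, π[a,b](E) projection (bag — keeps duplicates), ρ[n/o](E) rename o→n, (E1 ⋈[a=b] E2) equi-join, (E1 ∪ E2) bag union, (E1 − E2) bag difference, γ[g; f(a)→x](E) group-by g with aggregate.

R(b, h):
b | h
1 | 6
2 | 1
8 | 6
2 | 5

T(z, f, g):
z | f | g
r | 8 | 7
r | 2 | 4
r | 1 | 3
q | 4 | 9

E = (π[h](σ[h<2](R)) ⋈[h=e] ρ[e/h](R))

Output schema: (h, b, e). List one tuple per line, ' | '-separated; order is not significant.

Per-node cardinality:
  R → 4
  σ[h<2](R) → 1
  π[h](σ[h<2](R)) → 1
  R → 4
  ρ[e/h](R) → 4
  (π[h](σ[h<2](R)) ⋈[h=e] ρ[e/h](R)) → 1

== RESULT ==
h | b | e
1 | 2 | 1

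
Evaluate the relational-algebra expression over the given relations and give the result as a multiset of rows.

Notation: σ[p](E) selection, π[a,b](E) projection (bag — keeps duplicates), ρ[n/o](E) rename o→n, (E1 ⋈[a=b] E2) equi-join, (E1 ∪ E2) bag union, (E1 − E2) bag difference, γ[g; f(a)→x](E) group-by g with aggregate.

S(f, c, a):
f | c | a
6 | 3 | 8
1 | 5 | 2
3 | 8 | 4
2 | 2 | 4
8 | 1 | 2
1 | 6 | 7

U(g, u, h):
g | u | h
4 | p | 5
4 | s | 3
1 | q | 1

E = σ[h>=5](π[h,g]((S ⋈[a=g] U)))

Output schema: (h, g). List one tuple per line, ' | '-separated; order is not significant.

Subexpression sizes:
  S → 6
  U → 3
  (S ⋈[a=g] U) → 4
  π[h,g]((S ⋈[a=g] U)) → 4
  σ[h>=5](π[h,g]((S ⋈[a=g] U))) → 2

== RESULT ==
h | g
5 | 4
5 | 4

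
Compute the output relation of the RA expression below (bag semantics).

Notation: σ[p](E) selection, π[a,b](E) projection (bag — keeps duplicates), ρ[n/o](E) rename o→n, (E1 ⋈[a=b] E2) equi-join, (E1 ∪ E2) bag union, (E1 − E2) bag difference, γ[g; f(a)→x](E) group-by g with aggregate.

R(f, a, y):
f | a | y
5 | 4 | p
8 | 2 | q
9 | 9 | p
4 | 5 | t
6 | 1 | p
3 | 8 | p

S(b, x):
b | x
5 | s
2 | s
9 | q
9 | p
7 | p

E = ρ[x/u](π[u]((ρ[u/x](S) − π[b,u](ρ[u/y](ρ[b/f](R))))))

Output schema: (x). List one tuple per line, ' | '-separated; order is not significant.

Row counts bottom-up:
  S → 5
  ρ[u/x](S) → 5
  R → 6
  ρ[b/f](R) → 6
  ρ[u/y](ρ[b/f](R)) → 6
  π[b,u](ρ[u/y](ρ[b/f](R))) → 6
  (ρ[u/x](S) − π[b,u](ρ[u/y](ρ[b/f](R)))) → 4
  π[u]((ρ[u/x](S) − π[b,u](ρ[u/y](ρ[b/f](R))))) → 4
  ρ[x/u](π[u]((ρ[u/x](S) − π[b,u](ρ[u/y](ρ[b/f](R)))))) → 4

== RESULT ==
x
p
q
s
s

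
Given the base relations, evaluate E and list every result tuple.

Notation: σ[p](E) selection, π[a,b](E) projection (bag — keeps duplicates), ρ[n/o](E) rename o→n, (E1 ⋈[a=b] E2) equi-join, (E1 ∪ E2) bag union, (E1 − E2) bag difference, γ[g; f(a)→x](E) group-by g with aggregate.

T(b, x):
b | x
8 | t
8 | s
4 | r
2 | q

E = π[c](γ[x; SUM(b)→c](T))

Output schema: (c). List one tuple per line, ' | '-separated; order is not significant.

Per-node cardinality:
  T → 4
  γ[x; SUM(b)→c](T) → 4
  π[c](γ[x; SUM(b)→c](T)) → 4

== RESULT ==
c
2
4
8
8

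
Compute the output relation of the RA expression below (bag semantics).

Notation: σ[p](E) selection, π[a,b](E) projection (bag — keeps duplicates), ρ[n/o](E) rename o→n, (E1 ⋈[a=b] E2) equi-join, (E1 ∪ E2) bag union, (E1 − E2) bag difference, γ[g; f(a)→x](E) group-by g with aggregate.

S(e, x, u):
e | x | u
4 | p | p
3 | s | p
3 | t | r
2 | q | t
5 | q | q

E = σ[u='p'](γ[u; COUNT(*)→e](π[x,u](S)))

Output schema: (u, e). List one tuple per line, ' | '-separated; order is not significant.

Row counts bottom-up:
  S → 5
  π[x,u](S) → 5
  γ[u; COUNT(*)→e](π[x,u](S)) → 4
  σ[u='p'](γ[u; COUNT(*)→e](π[x,u](S))) → 1

== RESULT ==
u | e
p | 2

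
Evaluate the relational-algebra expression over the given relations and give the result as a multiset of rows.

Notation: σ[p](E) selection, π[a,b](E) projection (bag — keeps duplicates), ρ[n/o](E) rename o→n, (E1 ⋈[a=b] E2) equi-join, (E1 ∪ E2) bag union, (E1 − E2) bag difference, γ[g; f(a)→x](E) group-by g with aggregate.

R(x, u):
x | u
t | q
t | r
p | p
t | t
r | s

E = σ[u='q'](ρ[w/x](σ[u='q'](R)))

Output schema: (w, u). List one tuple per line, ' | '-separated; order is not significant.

Stepwise |·|:
  R → 5
  σ[u='q'](R) → 1
  ρ[w/x](σ[u='q'](R)) → 1
  σ[u='q'](ρ[w/x](σ[u='q'](R))) → 1

== RESULT ==
w | u
t | q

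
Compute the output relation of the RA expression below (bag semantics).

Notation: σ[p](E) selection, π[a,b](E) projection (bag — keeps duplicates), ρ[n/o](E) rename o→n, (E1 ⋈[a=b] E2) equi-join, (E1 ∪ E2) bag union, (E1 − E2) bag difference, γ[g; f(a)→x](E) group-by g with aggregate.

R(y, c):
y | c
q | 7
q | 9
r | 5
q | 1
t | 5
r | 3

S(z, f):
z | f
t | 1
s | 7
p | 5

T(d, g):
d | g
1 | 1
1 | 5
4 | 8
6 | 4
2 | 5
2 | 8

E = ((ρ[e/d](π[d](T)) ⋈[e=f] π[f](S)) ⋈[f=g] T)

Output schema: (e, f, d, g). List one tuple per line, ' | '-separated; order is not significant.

Stepwise |·|:
  T → 6
  π[d](T) → 6
  ρ[e/d](π[d](T)) → 6
  S → 3
  π[f](S) → 3
  (ρ[e/d](π[d](T)) ⋈[e=f] π[f](S)) → 2
  T → 6
  ((ρ[e/d](π[d](T)) ⋈[e=f] π[f](S)) ⋈[f=g] T) → 2

== RESULT ==
e | f | d | g
1 | 1 | 1 | 1
1 | 1 | 1 | 1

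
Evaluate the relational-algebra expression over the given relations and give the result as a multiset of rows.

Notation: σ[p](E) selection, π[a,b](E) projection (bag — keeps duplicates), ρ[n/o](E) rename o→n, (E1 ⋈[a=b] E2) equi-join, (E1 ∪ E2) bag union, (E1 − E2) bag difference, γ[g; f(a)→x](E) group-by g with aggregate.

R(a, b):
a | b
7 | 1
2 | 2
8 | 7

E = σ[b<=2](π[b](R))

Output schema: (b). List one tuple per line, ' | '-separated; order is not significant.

Row counts bottom-up:
  R → 3
  π[b](R) → 3
  σ[b<=2](π[b](R)) → 2

== RESULT ==
b
1
2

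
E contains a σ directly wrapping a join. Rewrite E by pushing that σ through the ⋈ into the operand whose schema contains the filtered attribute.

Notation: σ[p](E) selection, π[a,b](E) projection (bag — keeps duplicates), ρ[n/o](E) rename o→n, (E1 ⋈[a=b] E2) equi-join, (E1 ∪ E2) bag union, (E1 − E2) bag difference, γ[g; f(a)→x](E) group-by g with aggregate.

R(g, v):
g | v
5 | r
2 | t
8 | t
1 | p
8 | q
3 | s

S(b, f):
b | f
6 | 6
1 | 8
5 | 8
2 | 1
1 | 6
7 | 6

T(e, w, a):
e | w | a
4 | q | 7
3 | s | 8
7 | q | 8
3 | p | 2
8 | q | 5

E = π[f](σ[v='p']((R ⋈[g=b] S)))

σ filters on v, owned by the left side.
E' = π[f]((σ[v='p'](R) ⋈[g=b] S))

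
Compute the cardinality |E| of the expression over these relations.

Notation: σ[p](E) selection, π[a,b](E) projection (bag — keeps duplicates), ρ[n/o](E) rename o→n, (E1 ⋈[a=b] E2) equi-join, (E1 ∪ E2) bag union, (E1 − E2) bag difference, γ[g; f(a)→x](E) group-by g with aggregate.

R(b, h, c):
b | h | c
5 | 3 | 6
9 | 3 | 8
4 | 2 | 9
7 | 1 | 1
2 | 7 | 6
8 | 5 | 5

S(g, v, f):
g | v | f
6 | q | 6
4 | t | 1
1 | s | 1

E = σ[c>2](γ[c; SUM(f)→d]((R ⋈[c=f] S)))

Subexpression sizes:
  R → 6
  S → 3
  (R ⋈[c=f] S) → 4
  γ[c; SUM(f)→d]((R ⋈[c=f] S)) → 2
  σ[c>2](γ[c; SUM(f)→d]((R ⋈[c=f] S))) → 1

|E| = 1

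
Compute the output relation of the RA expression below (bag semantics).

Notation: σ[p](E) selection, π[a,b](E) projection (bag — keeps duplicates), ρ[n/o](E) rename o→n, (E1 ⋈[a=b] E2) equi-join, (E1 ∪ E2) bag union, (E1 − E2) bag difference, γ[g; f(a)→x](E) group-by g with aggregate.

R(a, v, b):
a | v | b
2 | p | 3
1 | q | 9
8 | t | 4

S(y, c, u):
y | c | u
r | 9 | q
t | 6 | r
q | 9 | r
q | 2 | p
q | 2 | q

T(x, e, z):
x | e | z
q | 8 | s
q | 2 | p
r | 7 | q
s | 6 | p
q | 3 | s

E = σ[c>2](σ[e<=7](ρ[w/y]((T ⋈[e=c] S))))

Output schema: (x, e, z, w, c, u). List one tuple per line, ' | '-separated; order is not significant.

Per-node cardinality:
  T → 5
  S → 5
  (T ⋈[e=c] S) → 3
  ρ[w/y]((T ⋈[e=c] S)) → 3
  σ[e<=7](ρ[w/y]((T ⋈[e=c] S))) → 3
  σ[c>2](σ[e<=7](ρ[w/y]((T ⋈[e=c] S)))) → 1

== RESULT ==
x | e | z | w | c | u
s | 6 | p | t | 6 | r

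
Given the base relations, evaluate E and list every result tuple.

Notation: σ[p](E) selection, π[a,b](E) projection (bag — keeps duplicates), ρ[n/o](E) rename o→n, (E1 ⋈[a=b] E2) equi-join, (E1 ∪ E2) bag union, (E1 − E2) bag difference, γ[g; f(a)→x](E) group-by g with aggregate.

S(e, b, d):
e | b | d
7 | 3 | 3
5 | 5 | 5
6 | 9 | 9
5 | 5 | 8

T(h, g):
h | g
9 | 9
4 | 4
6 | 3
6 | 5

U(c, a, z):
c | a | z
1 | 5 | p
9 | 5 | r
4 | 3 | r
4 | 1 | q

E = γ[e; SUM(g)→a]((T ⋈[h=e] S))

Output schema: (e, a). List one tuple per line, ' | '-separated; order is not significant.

Stepwise |·|:
  T → 4
  S → 4
  (T ⋈[h=e] S) → 2
  γ[e; SUM(g)→a]((T ⋈[h=e] S)) → 1

== RESULT ==
e | a
6 | 8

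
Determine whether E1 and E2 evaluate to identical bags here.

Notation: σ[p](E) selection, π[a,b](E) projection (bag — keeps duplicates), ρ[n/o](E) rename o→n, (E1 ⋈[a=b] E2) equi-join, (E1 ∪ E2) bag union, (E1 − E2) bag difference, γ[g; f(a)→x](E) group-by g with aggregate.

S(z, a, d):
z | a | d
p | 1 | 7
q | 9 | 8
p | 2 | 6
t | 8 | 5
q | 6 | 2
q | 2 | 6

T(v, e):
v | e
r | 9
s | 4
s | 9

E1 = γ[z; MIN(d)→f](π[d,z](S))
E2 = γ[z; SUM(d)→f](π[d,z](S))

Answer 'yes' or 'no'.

E1 subexpression sizes:
  S → 6
  π[d,z](S) → 6
  γ[z; MIN(d)→f](π[d,z](S)) → 3
E2 subexpression sizes:
  S → 6
  π[d,z](S) → 6
  γ[z; SUM(d)→f](π[d,z](S)) → 3

E1 result:
z | f
p | 6
q | 2
t | 5
E2 result:
z | f
p | 13
q | 16
t | 5
Witness: ('q', 16) appears 0× in E1 but 1× in E2.

no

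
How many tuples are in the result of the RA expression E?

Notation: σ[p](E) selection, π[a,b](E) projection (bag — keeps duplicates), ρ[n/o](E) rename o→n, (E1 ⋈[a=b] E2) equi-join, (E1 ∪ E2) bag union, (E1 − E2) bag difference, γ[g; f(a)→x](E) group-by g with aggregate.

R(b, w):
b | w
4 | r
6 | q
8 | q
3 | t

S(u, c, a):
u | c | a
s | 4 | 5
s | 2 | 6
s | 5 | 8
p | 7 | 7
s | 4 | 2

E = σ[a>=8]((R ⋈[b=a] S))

Stepwise |·|:
  R → 4
  S → 5
  (R ⋈[b=a] S) → 2
  σ[a>=8]((R ⋈[b=a] S)) → 1

|E| = 1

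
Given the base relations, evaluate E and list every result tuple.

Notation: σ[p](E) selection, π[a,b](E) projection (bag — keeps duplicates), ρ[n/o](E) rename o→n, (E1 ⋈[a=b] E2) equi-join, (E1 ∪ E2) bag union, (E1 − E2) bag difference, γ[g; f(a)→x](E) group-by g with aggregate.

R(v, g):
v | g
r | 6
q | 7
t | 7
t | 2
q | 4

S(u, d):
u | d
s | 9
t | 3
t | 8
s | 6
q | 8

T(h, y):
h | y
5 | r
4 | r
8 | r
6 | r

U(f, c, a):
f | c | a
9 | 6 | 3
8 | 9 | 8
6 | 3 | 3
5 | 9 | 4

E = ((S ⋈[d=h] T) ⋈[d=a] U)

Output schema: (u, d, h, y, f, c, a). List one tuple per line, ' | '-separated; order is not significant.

Row counts bottom-up:
  S → 5
  T → 4
  (S ⋈[d=h] T) → 3
  U → 4
  ((S ⋈[d=h] T) ⋈[d=a] U) → 2

== RESULT ==
u | d | h | y | f | c | a
q | 8 | 8 | r | 8 | 9 | 8
t | 8 | 8 | r | 8 | 9 | 8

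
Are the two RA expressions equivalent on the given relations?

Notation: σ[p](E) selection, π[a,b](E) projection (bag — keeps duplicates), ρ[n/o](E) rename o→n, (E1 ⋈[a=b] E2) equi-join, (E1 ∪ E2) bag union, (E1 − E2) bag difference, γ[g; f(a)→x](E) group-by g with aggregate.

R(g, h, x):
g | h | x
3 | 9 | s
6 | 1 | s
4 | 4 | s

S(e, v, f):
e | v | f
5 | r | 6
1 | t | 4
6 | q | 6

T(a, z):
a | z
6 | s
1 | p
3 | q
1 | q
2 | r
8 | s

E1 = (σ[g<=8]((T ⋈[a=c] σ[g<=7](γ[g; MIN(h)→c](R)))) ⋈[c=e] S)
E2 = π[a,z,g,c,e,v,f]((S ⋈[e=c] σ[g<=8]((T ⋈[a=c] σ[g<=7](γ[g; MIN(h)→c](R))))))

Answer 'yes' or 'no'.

E1 row counts bottom-up:
  T → 6
  R → 3
  γ[g; MIN(h)→c](R) → 3
  σ[g<=7](γ[g; MIN(h)→c](R)) → 3
  (T ⋈[a=c] σ[g<=7](γ[g; MIN(h)→c](R))) → 2
  σ[g<=8]((T ⋈[a=c] σ[g<=7](γ[g; MIN(h)→c](R)))) → 2
  S → 3
  (σ[g<=8]((T ⋈[a=c] σ[g<=7](γ[g; MIN(h)→c](R)))) ⋈[c=e] S) → 2
E2 row counts bottom-up:
  S → 3
  T → 6
  R → 3
  γ[g; MIN(h)→c](R) → 3
  σ[g<=7](γ[g; MIN(h)→c](R)) → 3
  (T ⋈[a=c] σ[g<=7](γ[g; MIN(h)→c](R))) → 2
  σ[g<=8]((T ⋈[a=c] σ[g<=7](γ[g; MIN(h)→c](R)))) → 2
  (S ⋈[e=c] σ[g<=8]((T ⋈[a=c] σ[g<=7](γ[g; MIN(h)→c](R))))) → 2
  π[a,z,g,c,e,v,f]((S ⋈[e=c] σ[g<=8]((T ⋈[a=c] σ[g<=7](γ[g; MIN(h)→c](R)))))) → 2

E1 and E2 produce the same multiset:
a | z | g | c | e | v | f
1 | p | 6 | 1 | 1 | t | 4
1 | q | 6 | 1 | 1 | t | 4

yes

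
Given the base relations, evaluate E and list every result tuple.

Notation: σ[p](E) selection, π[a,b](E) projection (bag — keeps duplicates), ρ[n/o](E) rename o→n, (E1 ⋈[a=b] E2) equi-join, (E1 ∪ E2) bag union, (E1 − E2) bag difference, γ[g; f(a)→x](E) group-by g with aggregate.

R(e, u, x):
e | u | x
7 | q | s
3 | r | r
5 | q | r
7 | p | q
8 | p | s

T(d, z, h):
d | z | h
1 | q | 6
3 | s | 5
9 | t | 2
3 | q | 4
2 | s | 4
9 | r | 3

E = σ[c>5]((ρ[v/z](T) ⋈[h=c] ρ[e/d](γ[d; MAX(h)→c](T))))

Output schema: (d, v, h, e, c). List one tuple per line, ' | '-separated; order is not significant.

Per-node cardinality:
  T → 6
  ρ[v/z](T) → 6
  T → 6
  γ[d; MAX(h)→c](T) → 4
  ρ[e/d](γ[d; MAX(h)→c](T)) → 4
  (ρ[v/z](T) ⋈[h=c] ρ[e/d](γ[d; MAX(h)→c](T))) → 5
  σ[c>5]((ρ[v/z](T) ⋈[h=c] ρ[e/d](γ[d; MAX(h)→c](T)))) → 1

== RESULT ==
d | v | h | e | c
1 | q | 6 | 1 | 6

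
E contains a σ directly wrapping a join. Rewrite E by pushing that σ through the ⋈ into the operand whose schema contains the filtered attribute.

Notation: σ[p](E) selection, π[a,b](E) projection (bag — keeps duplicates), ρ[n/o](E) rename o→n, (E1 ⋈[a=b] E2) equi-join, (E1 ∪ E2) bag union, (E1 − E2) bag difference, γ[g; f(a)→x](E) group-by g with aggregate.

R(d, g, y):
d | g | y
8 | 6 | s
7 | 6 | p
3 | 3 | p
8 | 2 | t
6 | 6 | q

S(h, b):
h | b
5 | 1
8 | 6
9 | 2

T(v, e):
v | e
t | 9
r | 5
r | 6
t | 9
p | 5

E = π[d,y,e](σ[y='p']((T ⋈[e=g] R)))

σ filters on y, owned by the right side.
E' = π[d,y,e]((T ⋈[e=g] σ[y='p'](R)))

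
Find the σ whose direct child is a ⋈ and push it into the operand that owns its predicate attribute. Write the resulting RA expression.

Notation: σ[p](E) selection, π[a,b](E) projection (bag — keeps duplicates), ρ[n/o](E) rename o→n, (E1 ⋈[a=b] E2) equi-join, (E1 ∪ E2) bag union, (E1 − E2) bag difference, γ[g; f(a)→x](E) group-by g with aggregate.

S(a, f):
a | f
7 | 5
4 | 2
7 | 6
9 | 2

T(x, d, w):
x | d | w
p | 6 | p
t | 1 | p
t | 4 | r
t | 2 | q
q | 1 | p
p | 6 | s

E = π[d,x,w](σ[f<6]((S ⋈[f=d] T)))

σ filters on f, owned by the left side.
E' = π[d,x,w]((σ[f<6](S) ⋈[f=d] T))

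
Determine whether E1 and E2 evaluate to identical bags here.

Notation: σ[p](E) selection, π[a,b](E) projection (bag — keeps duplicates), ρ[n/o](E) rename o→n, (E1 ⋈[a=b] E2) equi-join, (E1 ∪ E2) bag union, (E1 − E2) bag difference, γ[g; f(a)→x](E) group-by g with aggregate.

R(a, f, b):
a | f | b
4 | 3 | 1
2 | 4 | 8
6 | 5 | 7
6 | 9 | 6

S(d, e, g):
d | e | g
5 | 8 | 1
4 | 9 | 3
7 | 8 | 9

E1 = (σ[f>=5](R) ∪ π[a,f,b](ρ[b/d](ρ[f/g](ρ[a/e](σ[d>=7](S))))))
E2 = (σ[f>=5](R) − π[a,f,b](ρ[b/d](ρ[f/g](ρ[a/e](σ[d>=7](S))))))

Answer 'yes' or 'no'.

E1 per-node cardinality:
  R → 4
  σ[f>=5](R) → 2
  S → 3
  σ[d>=7](S) → 1
  ρ[a/e](σ[d>=7](S)) → 1
  ρ[f/g](ρ[a/e](σ[d>=7](S))) → 1
  ρ[b/d](ρ[f/g](ρ[a/e](σ[d>=7](S)))) → 1
  π[a,f,b](ρ[b/d](ρ[f/g](ρ[a/e](σ[d>=7](S))))) → 1
  (σ[f>=5](R) ∪ π[a,f,b](ρ[b/d](ρ[f/g](ρ[a/e](σ[d>=7](S)))))) → 3
E2 per-node cardinality:
  R → 4
  σ[f>=5](R) → 2
  S → 3
  σ[d>=7](S) → 1
  ρ[a/e](σ[d>=7](S)) → 1
  ρ[f/g](ρ[a/e](σ[d>=7](S))) → 1
  ρ[b/d](ρ[f/g](ρ[a/e](σ[d>=7](S)))) → 1
  π[a,f,b](ρ[b/d](ρ[f/g](ρ[a/e](σ[d>=7](S))))) → 1
  (σ[f>=5](R) − π[a,f,b](ρ[b/d](ρ[f/g](ρ[a/e](σ[d>=7](S)))))) → 2

E1 result:
a | f | b
6 | 5 | 7
6 | 9 | 6
8 | 9 | 7
E2 result:
a | f | b
6 | 5 | 7
6 | 9 | 6
Witness: (8, 9, 7) appears 1× in E1 but 0× in E2.

no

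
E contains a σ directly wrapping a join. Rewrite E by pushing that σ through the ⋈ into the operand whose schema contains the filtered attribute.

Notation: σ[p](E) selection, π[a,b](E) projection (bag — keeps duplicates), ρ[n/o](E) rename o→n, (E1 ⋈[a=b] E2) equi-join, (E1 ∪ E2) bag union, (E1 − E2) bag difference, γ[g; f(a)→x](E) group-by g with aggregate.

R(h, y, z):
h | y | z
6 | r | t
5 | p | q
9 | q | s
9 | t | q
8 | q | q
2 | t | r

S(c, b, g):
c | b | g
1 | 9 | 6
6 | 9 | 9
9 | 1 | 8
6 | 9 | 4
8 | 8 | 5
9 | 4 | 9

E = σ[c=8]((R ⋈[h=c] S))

σ filters on c, owned by the right side.
E' = (R ⋈[h=c] σ[c=8](S))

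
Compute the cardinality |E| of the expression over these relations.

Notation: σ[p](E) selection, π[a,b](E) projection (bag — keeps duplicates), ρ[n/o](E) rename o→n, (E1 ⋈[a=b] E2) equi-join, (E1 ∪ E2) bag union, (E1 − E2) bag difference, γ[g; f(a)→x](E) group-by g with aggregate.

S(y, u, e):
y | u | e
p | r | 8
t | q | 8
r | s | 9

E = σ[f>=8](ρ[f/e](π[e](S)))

Per-node cardinality:
  S → 3
  π[e](S) → 3
  ρ[f/e](π[e](S)) → 3
  σ[f>=8](ρ[f/e](π[e](S))) → 3

|E| = 3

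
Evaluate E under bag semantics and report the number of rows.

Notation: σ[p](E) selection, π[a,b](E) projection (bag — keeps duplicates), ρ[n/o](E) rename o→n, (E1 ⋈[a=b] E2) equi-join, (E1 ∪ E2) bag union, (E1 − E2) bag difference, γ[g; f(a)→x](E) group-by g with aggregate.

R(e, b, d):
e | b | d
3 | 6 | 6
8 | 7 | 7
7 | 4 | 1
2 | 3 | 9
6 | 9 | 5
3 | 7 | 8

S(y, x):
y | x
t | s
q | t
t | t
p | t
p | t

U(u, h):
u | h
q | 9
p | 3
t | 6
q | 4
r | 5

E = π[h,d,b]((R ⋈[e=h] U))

Per-node cardinality:
  R → 6
  U → 5
  (R ⋈[e=h] U) → 3
  π[h,d,b]((R ⋈[e=h] U)) → 3

|E| = 3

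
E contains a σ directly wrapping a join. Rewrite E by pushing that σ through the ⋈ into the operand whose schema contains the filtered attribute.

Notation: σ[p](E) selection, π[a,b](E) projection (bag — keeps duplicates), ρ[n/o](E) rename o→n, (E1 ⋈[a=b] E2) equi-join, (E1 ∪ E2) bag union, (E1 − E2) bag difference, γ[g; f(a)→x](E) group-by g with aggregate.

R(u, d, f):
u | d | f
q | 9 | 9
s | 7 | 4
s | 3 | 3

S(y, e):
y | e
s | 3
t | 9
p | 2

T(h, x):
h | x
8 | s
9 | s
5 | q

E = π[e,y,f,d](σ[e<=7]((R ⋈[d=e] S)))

σ filters on e, owned by the right side.
E' = π[e,y,f,d]((R ⋈[d=e] σ[e<=7](S)))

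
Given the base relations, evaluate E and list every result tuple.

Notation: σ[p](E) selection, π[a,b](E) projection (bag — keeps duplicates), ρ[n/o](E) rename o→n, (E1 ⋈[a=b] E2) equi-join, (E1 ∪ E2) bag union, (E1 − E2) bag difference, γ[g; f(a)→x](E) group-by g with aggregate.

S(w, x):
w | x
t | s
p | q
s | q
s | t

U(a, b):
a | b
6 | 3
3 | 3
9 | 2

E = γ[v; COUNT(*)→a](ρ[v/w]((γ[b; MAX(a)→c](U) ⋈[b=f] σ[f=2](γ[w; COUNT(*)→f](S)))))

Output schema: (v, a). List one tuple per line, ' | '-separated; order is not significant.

Subexpression sizes:
  U → 3
  γ[b; MAX(a)→c](U) → 2
  S → 4
  γ[w; COUNT(*)→f](S) → 3
  σ[f=2](γ[w; COUNT(*)→f](S)) → 1
  (γ[b; MAX(a)→c](U) ⋈[b=f] σ[f=2](γ[w; COUNT(*)→f](S))) → 1
  ρ[v/w]((γ[b; MAX(a)→c](U) ⋈[b=f] σ[f=2](γ[w; COUNT(*)→f](S)))) → 1
  γ[v; COUNT(*)→a](ρ[v/w]((γ[b; MAX(a)→c](U) ⋈[b=f] σ[f=2](γ[w; COUNT(*)→f](S))))) → 1

== RESULT ==
v | a
s | 1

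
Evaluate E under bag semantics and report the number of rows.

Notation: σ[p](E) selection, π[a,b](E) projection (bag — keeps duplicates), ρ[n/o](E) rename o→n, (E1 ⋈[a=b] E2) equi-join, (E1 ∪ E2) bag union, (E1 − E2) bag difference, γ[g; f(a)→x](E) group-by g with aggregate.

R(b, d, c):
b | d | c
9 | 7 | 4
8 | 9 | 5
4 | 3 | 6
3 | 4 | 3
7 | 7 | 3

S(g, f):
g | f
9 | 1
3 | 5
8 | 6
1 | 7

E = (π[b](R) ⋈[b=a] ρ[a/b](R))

Stepwise |·|:
  R → 5
  π[b](R) → 5
  R → 5
  ρ[a/b](R) → 5
  (π[b](R) ⋈[b=a] ρ[a/b](R)) → 5

|E| = 5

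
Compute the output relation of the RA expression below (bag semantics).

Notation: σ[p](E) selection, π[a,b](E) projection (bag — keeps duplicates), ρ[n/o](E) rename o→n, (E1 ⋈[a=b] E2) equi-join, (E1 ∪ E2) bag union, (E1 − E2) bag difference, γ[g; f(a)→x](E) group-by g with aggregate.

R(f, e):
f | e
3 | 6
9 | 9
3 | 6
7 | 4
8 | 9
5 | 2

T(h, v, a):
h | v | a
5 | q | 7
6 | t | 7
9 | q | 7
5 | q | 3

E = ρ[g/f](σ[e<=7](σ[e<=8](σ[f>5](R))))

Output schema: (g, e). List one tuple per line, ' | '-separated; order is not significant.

Row counts bottom-up:
  R → 6
  σ[f>5](R) → 3
  σ[e<=8](σ[f>5](R)) → 1
  σ[e<=7](σ[e<=8](σ[f>5](R))) → 1
  ρ[g/f](σ[e<=7](σ[e<=8](σ[f>5](R)))) → 1

== RESULT ==
g | e
7 | 4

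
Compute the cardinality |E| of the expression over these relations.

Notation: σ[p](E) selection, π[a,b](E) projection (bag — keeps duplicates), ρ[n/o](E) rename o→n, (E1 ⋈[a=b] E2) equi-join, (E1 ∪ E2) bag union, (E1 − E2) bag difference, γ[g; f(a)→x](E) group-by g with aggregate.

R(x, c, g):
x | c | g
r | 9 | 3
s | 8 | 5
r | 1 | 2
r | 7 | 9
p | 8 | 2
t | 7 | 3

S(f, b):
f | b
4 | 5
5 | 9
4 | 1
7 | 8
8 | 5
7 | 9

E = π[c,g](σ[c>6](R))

Row counts bottom-up:
  R → 6
  σ[c>6](R) → 5
  π[c,g](σ[c>6](R)) → 5

|E| = 5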